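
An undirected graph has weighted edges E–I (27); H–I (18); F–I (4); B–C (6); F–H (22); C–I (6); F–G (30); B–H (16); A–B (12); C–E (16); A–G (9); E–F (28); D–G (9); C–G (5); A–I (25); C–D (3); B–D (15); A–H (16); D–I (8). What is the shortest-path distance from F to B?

16

A few of the F→B routes:
F → I → D → B: 4 + 8 + 15 = 27
F → I → C → B: 4 + 6 + 6 = 16
F → I → C → D → B: 4 + 6 + 3 + 15 = 28
F → I → D → C → B: 4 + 8 + 3 + 6 = 21
Shortest: 16.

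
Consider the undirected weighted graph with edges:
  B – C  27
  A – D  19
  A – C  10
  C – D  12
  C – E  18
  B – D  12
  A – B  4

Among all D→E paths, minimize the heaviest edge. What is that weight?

Candidate routes:
D-C-E: max(12, 18) = 18
D-A-B-C-E: max(19, 4, 27, 18) = 27
D-B-C-E: max(12, 27, 18) = 27
D-A-C-E: max(19, 10, 18) = 19
D-B-A-C-E: max(12, 4, 10, 18) = 18
The minimum achievable maximum is 18.

18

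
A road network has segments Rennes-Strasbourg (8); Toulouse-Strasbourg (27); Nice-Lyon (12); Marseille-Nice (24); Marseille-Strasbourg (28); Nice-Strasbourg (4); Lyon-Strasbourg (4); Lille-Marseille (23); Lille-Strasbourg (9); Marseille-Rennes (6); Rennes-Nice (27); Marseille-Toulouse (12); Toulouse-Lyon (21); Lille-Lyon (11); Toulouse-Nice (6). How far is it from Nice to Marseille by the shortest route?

18

Checking several routes:
Nice → Strasbourg → Rennes → Marseille: 4 + 8 + 6 = 18
Nice → Marseille: 24
Nice → Toulouse → Marseille: 6 + 12 = 18
The minimum is 18 mi.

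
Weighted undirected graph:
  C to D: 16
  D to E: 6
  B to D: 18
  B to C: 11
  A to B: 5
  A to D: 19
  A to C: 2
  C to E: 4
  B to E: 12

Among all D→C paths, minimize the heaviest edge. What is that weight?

A few of the D→C routes:
D - E - C: max(6, 4) = 6
D - E - B - C: max(6, 12, 11) = 12
D - E - B - A - C: max(6, 12, 5, 2) = 12
Smallest bottleneck: 6.

6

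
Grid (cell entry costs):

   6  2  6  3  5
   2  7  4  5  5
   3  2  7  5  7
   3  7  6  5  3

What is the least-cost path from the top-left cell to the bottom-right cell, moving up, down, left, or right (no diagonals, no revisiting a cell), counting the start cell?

Path [0,0] -> [1,0] -> [2,0] -> [2,1] -> [2,2] -> [2,3] -> [3,3] -> [3,4]: 6 + 2 + 3 + 2 + 7 + 5 + 5 + 3 = 33.

33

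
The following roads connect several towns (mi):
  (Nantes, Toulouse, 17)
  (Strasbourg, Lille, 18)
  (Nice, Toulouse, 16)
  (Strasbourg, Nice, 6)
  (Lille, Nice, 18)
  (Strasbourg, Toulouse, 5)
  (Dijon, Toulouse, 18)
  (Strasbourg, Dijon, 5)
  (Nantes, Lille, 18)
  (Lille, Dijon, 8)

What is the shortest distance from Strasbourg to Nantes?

Comparing a few candidate routes:
Strasbourg - Dijon - Toulouse - Nantes: 5 + 18 + 17 = 40
Strasbourg - Nice - Toulouse - Nantes: 6 + 16 + 17 = 39
Strasbourg - Toulouse - Nantes: 5 + 17 = 22
Strasbourg - Dijon - Lille - Nantes: 5 + 8 + 18 = 31
Strasbourg - Lille - Nantes: 18 + 18 = 36
Strasbourg - Nice - Lille - Nantes: 6 + 18 + 18 = 42
Best route has total 22 mi.

22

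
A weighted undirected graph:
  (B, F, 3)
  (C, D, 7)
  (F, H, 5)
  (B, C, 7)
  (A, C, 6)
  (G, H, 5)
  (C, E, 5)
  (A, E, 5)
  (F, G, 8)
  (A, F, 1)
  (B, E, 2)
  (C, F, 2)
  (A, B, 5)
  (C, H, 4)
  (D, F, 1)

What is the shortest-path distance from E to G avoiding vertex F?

A few of the E→G routes:
E → B → C → H → G: 2 + 7 + 4 + 5 = 18
E → C → H → G: 5 + 4 + 5 = 14
E → A → C → H → G: 5 + 6 + 4 + 5 = 20
Shortest: 14.

14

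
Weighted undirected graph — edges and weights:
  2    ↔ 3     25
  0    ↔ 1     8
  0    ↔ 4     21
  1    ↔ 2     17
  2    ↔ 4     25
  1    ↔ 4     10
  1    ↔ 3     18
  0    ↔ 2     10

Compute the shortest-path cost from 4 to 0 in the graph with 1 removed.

Paths from 4 to 0 avoiding 1:
4 -> 2 -> 0: 25 + 10 = 35
4 -> 0: 21
Shortest: 21.

21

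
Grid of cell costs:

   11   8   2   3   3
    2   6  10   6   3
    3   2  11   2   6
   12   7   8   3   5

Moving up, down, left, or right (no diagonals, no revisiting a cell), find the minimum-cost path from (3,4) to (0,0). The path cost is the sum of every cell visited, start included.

39

Best path: [3,4] → [3,3] → [2,3] → [2,2] → [2,1] → [2,0] → [1,0] → [0,0]
Cost: 5 + 3 + 2 + 11 + 2 + 3 + 2 + 11 = 39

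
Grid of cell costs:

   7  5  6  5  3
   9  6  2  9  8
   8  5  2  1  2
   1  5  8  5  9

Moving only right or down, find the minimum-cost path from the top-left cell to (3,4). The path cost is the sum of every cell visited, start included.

34

Path r0c0→r0c1→r0c2→r1c2→r2c2→r2c3→r2c4→r3c4: 7 + 5 + 6 + 2 + 2 + 1 + 2 + 9 = 34.
For comparison, the top-then-right route costs 45.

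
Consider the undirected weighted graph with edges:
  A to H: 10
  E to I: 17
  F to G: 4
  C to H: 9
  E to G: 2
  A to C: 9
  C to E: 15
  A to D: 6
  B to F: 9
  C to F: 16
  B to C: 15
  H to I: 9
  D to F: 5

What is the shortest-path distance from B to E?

15

Some routes from B to E:
B - F - C - E: 9 + 16 + 15 = 40
B - F - G - E: 9 + 4 + 2 = 15
B - C - E: 15 + 15 = 30
B - C - F - G - E: 15 + 16 + 4 + 2 = 37
Shortest: 15.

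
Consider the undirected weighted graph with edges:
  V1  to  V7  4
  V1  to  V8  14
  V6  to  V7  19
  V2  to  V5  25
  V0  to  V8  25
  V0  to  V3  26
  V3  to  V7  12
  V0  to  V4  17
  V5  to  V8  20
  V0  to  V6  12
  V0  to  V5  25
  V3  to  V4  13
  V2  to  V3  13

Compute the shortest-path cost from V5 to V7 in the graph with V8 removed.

50

Comparing a few candidate routes:
V5 → V0 → V3 → V7: 25 + 26 + 12 = 63
V5 → V0 → V6 → V7: 25 + 12 + 19 = 56
V5 → V2 → V3 → V7: 25 + 13 + 12 = 50
V5 → V0 → V4 → V3 → V7: 25 + 17 + 13 + 12 = 67
The minimum is 50.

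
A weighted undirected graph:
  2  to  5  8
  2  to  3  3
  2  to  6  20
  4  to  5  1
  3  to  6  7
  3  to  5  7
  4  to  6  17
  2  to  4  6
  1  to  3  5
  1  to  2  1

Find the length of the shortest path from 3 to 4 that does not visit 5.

Routes from 3 to 4 avoiding 5:
3→1→2→6→4: 5 + 1 + 20 + 17 = 43
3→2→6→4: 3 + 20 + 17 = 40
3→6→2→4: 7 + 20 + 6 = 33
3→6→4: 7 + 17 = 24
3→2→4: 3 + 6 = 9
3→1→2→4: 5 + 1 + 6 = 12
The minimum is 9.

9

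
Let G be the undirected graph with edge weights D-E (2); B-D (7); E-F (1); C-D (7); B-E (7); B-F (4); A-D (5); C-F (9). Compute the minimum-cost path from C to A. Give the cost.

Comparing a few candidate routes:
C - D - A: 7 + 5 = 12
C - F - B - E - D - A: 9 + 4 + 7 + 2 + 5 = 27
C - F - B - D - A: 9 + 4 + 7 + 5 = 25
C - F - E - D - A: 9 + 1 + 2 + 5 = 17
Best route has total 12.

12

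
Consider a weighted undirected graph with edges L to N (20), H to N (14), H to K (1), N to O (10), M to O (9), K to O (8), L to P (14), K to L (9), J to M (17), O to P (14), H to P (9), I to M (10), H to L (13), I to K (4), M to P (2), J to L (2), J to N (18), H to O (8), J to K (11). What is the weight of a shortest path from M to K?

Some routes from M to K:
M - O - K: 9 + 8 = 17
M - O - H - K: 9 + 8 + 1 = 18
M - I - K: 10 + 4 = 14
M - P - H - K: 2 + 9 + 1 = 12
The minimum is 12.

12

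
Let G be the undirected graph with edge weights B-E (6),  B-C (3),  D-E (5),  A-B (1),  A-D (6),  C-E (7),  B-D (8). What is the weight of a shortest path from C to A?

4

A few of the C→A routes:
C-B-D-A: 3 + 8 + 6 = 17
C-E-B-A: 7 + 6 + 1 = 14
C-B-A: 3 + 1 = 4
The minimum is 4.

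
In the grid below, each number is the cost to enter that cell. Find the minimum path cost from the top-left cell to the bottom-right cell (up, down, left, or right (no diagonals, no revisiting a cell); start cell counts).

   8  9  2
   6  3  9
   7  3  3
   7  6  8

Cheapest: (0,0)→(1,0)→(1,1)→(2,1)→(2,2)→(3,2)
  8 + 6 + 3 + 3 + 3 + 8 = 31

31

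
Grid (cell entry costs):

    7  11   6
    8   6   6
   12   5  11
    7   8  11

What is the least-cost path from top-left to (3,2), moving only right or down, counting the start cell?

One optimal route is (0,0) (1,0) (1,1) (2,1) (3,1) (3,2).
Its cost is 7 + 8 + 6 + 5 + 8 + 11 = 45.

45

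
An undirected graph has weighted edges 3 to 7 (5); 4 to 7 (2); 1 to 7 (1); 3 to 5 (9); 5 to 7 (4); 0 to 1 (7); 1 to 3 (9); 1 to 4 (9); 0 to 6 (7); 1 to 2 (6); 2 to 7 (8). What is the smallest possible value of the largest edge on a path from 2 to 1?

Candidate routes:
2 → 7 → 5 → 3 → 1: max(8, 4, 9, 9) = 9
2 → 1: max(6) = 6
2 → 7 → 1: max(8, 1) = 8
2 → 7 → 3 → 1: max(8, 5, 9) = 9
2 → 7 → 4 → 1: max(8, 2, 9) = 9
Best route has worst link 6.

6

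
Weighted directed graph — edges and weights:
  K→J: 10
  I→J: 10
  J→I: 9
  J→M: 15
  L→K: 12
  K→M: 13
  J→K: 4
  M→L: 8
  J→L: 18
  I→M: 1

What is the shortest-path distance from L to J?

22

Routes from L to J:
L-K-J: 12 + 10 = 22
Best route has total 22.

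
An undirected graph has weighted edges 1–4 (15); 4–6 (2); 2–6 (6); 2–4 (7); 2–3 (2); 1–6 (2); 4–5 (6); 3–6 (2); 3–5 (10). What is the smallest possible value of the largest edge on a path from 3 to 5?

6

Checking several routes:
3-2-4-5: max(2, 7, 6) = 7
3-2-6-4-5: max(2, 6, 2, 6) = 6
3-6-4-5: max(2, 2, 6) = 6
3-6-2-4-5: max(2, 6, 7, 6) = 7
Best route has worst link 6.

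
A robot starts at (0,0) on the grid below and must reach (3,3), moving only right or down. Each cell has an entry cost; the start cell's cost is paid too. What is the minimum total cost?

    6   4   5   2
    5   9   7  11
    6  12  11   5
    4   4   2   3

One optimal route is (0,0) (1,0) (2,0) (3,0) (3,1) (3,2) (3,3).
Its cost is 6 + 5 + 6 + 4 + 4 + 2 + 3 = 30.
For comparison, the top-then-right route costs 36.

30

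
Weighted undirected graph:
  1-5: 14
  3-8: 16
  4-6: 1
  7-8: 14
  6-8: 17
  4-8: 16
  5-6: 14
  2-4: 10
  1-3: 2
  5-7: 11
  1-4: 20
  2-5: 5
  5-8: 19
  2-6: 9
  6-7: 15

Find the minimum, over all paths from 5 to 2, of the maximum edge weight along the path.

Some routes from 5 to 2:
5 - 6 - 4 - 2: max(14, 1, 10) = 14
5 - 2: max(5) = 5
5 - 7 - 6 - 2: max(11, 15, 9) = 15
5 - 7 - 6 - 4 - 2: max(11, 15, 1, 10) = 15
5 - 6 - 7 - 8 - 4 - 2: max(14, 15, 14, 16, 10) = 16
5 - 6 - 2: max(14, 9) = 14
The minimum achievable maximum is 5.

5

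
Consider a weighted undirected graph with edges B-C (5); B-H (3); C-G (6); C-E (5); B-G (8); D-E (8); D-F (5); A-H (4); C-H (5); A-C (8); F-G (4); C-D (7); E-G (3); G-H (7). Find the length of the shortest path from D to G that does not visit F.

Some routes from D to G avoiding F:
D - C - E - G: 7 + 5 + 3 = 15
D - E - C - G: 8 + 5 + 6 = 19
D - C - H - G: 7 + 5 + 7 = 19
D - E - G: 8 + 3 = 11
D - C - G: 7 + 6 = 13
The minimum is 11.

11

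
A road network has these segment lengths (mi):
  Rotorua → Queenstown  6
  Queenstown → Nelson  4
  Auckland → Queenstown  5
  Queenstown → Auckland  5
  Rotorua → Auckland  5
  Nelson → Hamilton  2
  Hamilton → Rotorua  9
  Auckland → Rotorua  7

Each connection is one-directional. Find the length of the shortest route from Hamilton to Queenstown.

Paths from Hamilton to Queenstown:
Hamilton → Rotorua → Auckland → Queenstown: 9 + 5 + 5 = 19
Hamilton → Rotorua → Queenstown: 9 + 6 = 15
Shortest: 15 mi.

15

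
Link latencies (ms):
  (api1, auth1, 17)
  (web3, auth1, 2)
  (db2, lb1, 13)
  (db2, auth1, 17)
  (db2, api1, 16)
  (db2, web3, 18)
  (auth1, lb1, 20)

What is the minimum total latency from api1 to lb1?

29

Checking several routes:
api1→auth1→db2→lb1: 17 + 17 + 13 = 47
api1→db2→lb1: 16 + 13 = 29
api1→auth1→web3→db2→lb1: 17 + 2 + 18 + 13 = 50
api1→auth1→lb1: 17 + 20 = 37
Best route has total 29 ms.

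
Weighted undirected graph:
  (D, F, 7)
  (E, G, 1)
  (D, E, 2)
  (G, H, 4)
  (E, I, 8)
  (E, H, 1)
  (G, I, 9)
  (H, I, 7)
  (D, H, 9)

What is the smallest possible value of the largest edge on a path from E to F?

Checking several routes:
E → G → I → H → D → F: max(1, 9, 7, 9, 7) = 9
E → G → H → D → F: max(1, 4, 9, 7) = 9
E → D → F: max(2, 7) = 7
The minimum achievable maximum is 7.

7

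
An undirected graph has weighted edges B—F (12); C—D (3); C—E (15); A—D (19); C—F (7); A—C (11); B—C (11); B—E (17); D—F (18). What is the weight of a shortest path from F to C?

Paths from F to C:
F - C: 7
F - D - A - C: 18 + 19 + 11 = 48
F - D - C: 18 + 3 = 21
F - B - E - C: 12 + 17 + 15 = 44
F - B - C: 12 + 11 = 23
Best route has total 7.

7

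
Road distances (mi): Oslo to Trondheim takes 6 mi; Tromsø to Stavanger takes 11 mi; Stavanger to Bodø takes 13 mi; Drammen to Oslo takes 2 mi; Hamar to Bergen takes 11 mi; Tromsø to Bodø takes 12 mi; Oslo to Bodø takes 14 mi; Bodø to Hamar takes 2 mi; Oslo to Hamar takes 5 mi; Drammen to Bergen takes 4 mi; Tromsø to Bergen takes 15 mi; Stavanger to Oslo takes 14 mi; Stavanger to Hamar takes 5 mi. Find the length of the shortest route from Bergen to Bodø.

13

Comparing a few candidate routes:
Bergen → Hamar → Bodø: 11 + 2 = 13
Bergen → Drammen → Oslo → Bodø: 4 + 2 + 14 = 20
Bergen → Drammen → Oslo → Hamar → Bodø: 4 + 2 + 5 + 2 = 13
Bergen → Hamar → Stavanger → Bodø: 11 + 5 + 13 = 29
Bergen → Tromsø → Bodø: 15 + 12 = 27
Bergen → Drammen → Oslo → Stavanger → Hamar → Bodø: 4 + 2 + 14 + 5 + 2 = 27
The minimum is 13 mi.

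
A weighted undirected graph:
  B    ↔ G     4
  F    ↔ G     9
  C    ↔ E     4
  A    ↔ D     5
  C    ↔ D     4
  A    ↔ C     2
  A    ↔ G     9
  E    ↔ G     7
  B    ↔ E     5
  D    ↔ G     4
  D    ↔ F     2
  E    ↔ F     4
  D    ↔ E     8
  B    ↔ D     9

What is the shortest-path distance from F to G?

6

A few of the F→G routes:
F-D-B-G: 2 + 9 + 4 = 15
F-G: 9
F-E-G: 4 + 7 = 11
F-D-G: 2 + 4 = 6
F-E-B-G: 4 + 5 + 4 = 13
Shortest: 6.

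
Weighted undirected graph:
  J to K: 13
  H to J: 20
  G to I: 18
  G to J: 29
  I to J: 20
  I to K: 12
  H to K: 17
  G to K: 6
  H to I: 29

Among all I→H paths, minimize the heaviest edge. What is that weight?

17

A few of the I→H routes:
I→K→H: max(12, 17) = 17
I→G→K→J→H: max(18, 6, 13, 20) = 20
I→G→K→H: max(18, 6, 17) = 18
I→K→J→H: max(12, 13, 20) = 20
Best route has worst link 17.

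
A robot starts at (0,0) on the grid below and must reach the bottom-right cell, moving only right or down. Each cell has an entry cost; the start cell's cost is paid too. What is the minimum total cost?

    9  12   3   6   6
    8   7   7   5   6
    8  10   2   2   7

Best path: (0,0) → (0,1) → (0,2) → (1,2) → (2,2) → (2,3) → (2,4)
Cost: 9 + 12 + 3 + 7 + 2 + 2 + 7 = 42

42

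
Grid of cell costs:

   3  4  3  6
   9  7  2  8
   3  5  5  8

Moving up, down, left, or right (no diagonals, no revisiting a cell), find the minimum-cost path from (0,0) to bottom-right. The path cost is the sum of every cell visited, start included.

25

Cheapest: r0c0 -> r0c1 -> r0c2 -> r1c2 -> r2c2 -> r2c3
  3 + 4 + 3 + 2 + 5 + 8 = 25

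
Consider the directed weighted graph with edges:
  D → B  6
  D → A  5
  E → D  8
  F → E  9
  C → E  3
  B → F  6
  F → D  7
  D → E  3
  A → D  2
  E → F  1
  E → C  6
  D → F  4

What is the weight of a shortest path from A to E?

Routes from A to E:
A - D - B - F - E: 2 + 6 + 6 + 9 = 23
A - D - F - E: 2 + 4 + 9 = 15
A - D - E: 2 + 3 = 5
Best route has total 5.

5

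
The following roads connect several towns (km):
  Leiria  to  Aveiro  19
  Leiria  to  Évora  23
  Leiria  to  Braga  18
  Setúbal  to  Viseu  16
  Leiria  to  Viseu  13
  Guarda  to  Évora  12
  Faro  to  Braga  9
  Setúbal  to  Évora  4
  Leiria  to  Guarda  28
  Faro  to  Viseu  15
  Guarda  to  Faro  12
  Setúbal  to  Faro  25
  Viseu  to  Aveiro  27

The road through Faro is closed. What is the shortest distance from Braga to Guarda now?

46

Paths from Braga to Guarda avoiding Faro:
Braga-Leiria-Viseu-Setúbal-Évora-Guarda: 18 + 13 + 16 + 4 + 12 = 63
Braga-Leiria-Guarda: 18 + 28 = 46
Braga-Leiria-Aveiro-Viseu-Setúbal-Évora-Guarda: 18 + 19 + 27 + 16 + 4 + 12 = 96
Braga-Leiria-Évora-Guarda: 18 + 23 + 12 = 53
The minimum is 46 km.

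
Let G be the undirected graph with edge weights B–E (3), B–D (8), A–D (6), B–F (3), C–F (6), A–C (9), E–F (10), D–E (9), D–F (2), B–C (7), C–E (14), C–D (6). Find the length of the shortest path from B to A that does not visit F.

14

Checking several routes:
B → E → D → A: 3 + 9 + 6 = 18
B → C → A: 7 + 9 = 16
B → D → A: 8 + 6 = 14
B → C → D → A: 7 + 6 + 6 = 19
Best route has total 14.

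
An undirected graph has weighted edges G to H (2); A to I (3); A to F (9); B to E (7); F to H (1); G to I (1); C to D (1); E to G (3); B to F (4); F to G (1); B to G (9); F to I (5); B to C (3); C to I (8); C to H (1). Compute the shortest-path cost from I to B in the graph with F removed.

Paths from I to B avoiding F:
I → G → B: 1 + 9 = 10
I → C → B: 8 + 3 = 11
I → C → H → G → B: 8 + 1 + 2 + 9 = 20
I → G → E → B: 1 + 3 + 7 = 11
I → C → H → G → E → B: 8 + 1 + 2 + 3 + 7 = 21
I → G → H → C → B: 1 + 2 + 1 + 3 = 7
Best route has total 7.

7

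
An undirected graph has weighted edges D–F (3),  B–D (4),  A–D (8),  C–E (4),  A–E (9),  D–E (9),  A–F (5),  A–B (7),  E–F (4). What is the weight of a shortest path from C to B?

15

Comparing a few candidate routes:
C → E → D → B: 4 + 9 + 4 = 17
C → E → A → F → D → B: 4 + 9 + 5 + 3 + 4 = 25
C → E → A → B: 4 + 9 + 7 = 20
C → E → F → D → B: 4 + 4 + 3 + 4 = 15
C → E → F → A → B: 4 + 4 + 5 + 7 = 20
C → E → A → D → B: 4 + 9 + 8 + 4 = 25
Shortest: 15.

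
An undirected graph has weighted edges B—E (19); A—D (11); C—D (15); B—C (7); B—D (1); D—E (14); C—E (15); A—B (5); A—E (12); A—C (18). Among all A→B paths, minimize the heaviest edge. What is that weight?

5

Some routes from A to B:
A-B: max(5) = 5
A-D-B: max(11, 1) = 11
A-E-D-B: max(12, 14, 1) = 14
The minimum achievable maximum is 5.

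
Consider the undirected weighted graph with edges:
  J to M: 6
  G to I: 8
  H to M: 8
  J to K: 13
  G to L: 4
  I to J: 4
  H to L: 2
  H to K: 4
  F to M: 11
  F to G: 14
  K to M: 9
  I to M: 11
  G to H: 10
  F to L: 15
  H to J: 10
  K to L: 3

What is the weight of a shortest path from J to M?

A few of the J→M routes:
J → H → M: 10 + 8 = 18
J → M: 6
J → K → M: 13 + 9 = 22
J → H → K → M: 10 + 4 + 9 = 23
J → I → M: 4 + 11 = 15
The minimum is 6.

6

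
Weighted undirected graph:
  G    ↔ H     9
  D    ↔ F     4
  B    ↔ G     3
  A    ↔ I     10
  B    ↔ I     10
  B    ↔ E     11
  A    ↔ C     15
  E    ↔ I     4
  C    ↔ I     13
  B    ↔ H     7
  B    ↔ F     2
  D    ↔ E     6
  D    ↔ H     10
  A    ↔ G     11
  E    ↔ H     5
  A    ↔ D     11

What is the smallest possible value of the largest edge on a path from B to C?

13

Some routes from B to C:
B -> H -> D -> A -> I -> C: max(7, 10, 11, 10, 13) = 13
B -> I -> C: max(10, 13) = 13
B -> H -> D -> E -> I -> C: max(7, 10, 6, 4, 13) = 13
Smallest bottleneck: 13.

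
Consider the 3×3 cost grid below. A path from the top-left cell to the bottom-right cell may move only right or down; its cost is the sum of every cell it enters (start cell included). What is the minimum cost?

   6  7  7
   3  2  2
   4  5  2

Take [0,0] -> [1,0] -> [1,1] -> [1,2] -> [2,2] for a total of 6 + 3 + 2 + 2 + 2 = 15.

15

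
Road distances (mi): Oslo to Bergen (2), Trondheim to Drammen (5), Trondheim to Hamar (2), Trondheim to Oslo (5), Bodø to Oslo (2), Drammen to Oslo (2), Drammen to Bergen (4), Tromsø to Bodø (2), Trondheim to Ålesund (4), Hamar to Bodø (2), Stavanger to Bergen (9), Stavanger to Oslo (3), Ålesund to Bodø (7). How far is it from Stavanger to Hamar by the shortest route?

Checking several routes:
Stavanger - Bergen - Oslo - Trondheim - Hamar: 9 + 2 + 5 + 2 = 18
Stavanger - Oslo - Trondheim - Hamar: 3 + 5 + 2 = 10
Stavanger - Oslo - Bodø - Hamar: 3 + 2 + 2 = 7
Stavanger - Oslo - Bergen - Drammen - Trondheim - Hamar: 3 + 2 + 4 + 5 + 2 = 16
Stavanger - Oslo - Drammen - Trondheim - Hamar: 3 + 2 + 5 + 2 = 12
Stavanger - Bergen - Oslo - Bodø - Hamar: 9 + 2 + 2 + 2 = 15
Best route has total 7 mi.

7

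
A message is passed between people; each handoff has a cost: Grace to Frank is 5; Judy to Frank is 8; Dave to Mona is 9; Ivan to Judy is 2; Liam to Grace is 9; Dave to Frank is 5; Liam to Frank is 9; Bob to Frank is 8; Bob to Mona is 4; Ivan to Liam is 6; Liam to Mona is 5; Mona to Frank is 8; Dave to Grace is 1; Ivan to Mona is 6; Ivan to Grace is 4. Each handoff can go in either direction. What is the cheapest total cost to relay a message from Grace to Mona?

10

A few of the Grace→Mona routes:
Grace - Dave - Mona: 1 + 9 = 10
Grace - Frank - Mona: 5 + 8 = 13
Grace - Liam - Mona: 9 + 5 = 14
Grace - Dave - Frank - Mona: 1 + 5 + 8 = 14
Grace - Ivan - Mona: 4 + 6 = 10
Shortest: 10.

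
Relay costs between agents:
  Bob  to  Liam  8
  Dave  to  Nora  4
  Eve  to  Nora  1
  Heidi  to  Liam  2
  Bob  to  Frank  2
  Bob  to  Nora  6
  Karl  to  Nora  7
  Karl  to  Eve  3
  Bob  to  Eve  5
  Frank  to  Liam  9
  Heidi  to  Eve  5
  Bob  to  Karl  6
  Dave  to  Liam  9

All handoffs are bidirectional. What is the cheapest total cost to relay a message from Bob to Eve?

5

Checking several routes:
Bob-Karl-Eve: 6 + 3 = 9
Bob-Eve: 5
Bob-Karl-Nora-Eve: 6 + 7 + 1 = 14
Bob-Nora-Eve: 6 + 1 = 7
Best route has total 5.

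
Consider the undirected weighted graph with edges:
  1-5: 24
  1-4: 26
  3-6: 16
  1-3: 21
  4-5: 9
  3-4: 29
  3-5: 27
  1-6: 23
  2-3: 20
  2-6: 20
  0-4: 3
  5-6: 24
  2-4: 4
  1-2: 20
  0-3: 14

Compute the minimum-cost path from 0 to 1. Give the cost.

27

Comparing a few candidate routes:
0→4→2→1: 3 + 4 + 20 = 27
0→4→1: 3 + 26 = 29
0→3→1: 14 + 21 = 35
Best route has total 27.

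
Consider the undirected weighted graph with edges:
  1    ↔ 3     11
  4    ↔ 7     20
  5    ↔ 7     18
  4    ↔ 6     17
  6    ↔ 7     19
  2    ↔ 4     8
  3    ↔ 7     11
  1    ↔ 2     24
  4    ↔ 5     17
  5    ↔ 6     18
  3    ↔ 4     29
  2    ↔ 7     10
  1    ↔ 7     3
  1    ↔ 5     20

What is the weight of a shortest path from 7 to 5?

Checking several routes:
7→5: 18
7→1→5: 3 + 20 = 23
7→4→5: 20 + 17 = 37
7→3→1→5: 11 + 11 + 20 = 42
7→2→4→5: 10 + 8 + 17 = 35
7→6→5: 19 + 18 = 37
Shortest: 18.

18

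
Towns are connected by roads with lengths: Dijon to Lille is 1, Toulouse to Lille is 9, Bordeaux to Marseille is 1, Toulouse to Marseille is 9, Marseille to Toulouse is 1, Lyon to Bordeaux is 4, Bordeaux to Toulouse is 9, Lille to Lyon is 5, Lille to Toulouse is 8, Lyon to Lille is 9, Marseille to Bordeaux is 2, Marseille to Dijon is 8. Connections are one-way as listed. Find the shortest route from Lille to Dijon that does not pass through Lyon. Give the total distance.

25

Candidate routes:
Lille -> Toulouse -> Marseille -> Dijon: 8 + 9 + 8 = 25
The minimum is 25.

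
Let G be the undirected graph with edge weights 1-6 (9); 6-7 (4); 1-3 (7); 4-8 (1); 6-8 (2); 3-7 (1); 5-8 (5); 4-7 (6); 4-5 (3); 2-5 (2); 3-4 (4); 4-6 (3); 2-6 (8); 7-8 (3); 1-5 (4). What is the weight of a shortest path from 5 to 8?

4

Checking several routes:
5 - 4 - 8: 3 + 1 = 4
5 - 4 - 3 - 7 - 8: 3 + 4 + 1 + 3 = 11
5 - 4 - 7 - 8: 3 + 6 + 3 = 12
5 - 4 - 6 - 8: 3 + 3 + 2 = 8
5 - 2 - 6 - 8: 2 + 8 + 2 = 12
5 - 8: 5
The minimum is 4.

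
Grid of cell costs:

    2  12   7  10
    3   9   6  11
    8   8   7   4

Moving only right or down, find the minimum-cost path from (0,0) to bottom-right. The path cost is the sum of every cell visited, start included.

Take [0,0] → [1,0] → [1,1] → [1,2] → [2,2] → [2,3] for a total of 2 + 3 + 9 + 6 + 7 + 4 = 31.
For comparison, the top-then-right route costs 46.

31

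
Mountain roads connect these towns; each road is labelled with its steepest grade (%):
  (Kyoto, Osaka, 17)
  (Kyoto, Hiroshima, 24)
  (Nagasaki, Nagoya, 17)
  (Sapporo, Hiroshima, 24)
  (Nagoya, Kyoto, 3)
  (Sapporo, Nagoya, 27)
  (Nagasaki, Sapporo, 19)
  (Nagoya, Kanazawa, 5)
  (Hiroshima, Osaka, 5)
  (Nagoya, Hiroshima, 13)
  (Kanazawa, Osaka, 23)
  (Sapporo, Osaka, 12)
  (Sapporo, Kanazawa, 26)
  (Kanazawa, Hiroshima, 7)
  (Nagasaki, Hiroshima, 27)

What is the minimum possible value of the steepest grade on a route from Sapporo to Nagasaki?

17

Checking several routes:
Sapporo - Osaka - Kyoto - Nagoya - Nagasaki: max(12, 17, 3, 17) = 17
Sapporo - Osaka - Hiroshima - Nagoya - Nagasaki: max(12, 5, 13, 17) = 17
Sapporo - Osaka - Hiroshima - Kanazawa - Nagoya - Nagasaki: max(12, 5, 7, 5, 17) = 17
Best route has worst link 17%.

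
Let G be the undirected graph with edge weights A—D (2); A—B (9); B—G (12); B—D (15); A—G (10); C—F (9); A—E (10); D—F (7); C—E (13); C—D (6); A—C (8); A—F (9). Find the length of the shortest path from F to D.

A few of the F→D routes:
F - D: 7
F - A - B - D: 9 + 9 + 15 = 33
F - C - D: 9 + 6 = 15
F - A - D: 9 + 2 = 11
F - A - C - D: 9 + 8 + 6 = 23
F - C - A - D: 9 + 8 + 2 = 19
The minimum is 7.

7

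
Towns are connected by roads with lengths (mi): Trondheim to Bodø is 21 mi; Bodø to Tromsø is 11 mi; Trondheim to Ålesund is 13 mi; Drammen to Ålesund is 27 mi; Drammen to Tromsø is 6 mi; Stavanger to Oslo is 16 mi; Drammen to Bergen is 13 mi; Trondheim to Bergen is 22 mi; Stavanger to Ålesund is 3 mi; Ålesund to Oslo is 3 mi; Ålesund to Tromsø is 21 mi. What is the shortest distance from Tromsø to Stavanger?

24

A few of the Tromsø→Stavanger routes:
Tromsø - Ålesund - Oslo - Stavanger: 21 + 3 + 16 = 40
Tromsø - Drammen - Ålesund - Stavanger: 6 + 27 + 3 = 36
Tromsø - Bodø - Trondheim - Ålesund - Stavanger: 11 + 21 + 13 + 3 = 48
Tromsø - Ålesund - Stavanger: 21 + 3 = 24
Best route has total 24 mi.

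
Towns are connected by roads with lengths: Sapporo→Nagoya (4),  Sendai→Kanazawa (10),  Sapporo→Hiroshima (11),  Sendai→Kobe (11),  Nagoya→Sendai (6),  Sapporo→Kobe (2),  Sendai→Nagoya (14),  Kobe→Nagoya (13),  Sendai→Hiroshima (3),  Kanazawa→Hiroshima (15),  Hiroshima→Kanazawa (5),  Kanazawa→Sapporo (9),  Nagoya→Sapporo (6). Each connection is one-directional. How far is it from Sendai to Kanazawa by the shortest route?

8

Candidate routes:
Sendai-Kanazawa: 10
Sendai-Nagoya-Sapporo-Hiroshima-Kanazawa: 14 + 6 + 11 + 5 = 36
Sendai-Kobe-Nagoya-Sapporo-Hiroshima-Kanazawa: 11 + 13 + 6 + 11 + 5 = 46
Sendai-Hiroshima-Kanazawa: 3 + 5 = 8
Shortest: 8.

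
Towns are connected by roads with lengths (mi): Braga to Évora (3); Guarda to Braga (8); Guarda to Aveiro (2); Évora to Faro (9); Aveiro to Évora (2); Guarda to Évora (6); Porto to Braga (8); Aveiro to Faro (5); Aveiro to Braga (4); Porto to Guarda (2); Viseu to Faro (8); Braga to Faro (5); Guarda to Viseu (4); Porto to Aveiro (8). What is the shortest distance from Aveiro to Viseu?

6

Comparing a few candidate routes:
Aveiro - Braga - Évora - Guarda - Viseu: 4 + 3 + 6 + 4 = 17
Aveiro - Braga - Guarda - Viseu: 4 + 8 + 4 = 16
Aveiro - Porto - Guarda - Viseu: 8 + 2 + 4 = 14
Aveiro - Évora - Guarda - Viseu: 2 + 6 + 4 = 12
Aveiro - Guarda - Viseu: 2 + 4 = 6
Aveiro - Faro - Viseu: 5 + 8 = 13
The minimum is 6 mi.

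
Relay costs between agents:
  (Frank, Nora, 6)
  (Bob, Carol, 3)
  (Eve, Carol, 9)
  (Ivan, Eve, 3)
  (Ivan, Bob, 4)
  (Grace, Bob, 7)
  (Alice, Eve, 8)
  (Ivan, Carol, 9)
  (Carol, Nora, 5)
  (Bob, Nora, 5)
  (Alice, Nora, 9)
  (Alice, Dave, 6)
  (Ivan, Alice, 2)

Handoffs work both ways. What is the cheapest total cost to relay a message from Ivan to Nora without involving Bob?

Some routes from Ivan to Nora avoiding Bob:
Ivan → Carol → Nora: 9 + 5 = 14
Ivan → Alice → Eve → Carol → Nora: 2 + 8 + 9 + 5 = 24
Ivan → Eve → Carol → Nora: 3 + 9 + 5 = 17
Ivan → Alice → Nora: 2 + 9 = 11
Ivan → Eve → Alice → Nora: 3 + 8 + 9 = 20
Best route has total 11.

11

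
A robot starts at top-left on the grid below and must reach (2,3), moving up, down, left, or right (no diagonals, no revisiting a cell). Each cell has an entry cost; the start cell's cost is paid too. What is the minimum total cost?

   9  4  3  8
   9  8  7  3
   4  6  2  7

32

Cheapest: [0,0] → [0,1] → [0,2] → [1,2] → [2,2] → [2,3]
  9 + 4 + 3 + 7 + 2 + 7 = 32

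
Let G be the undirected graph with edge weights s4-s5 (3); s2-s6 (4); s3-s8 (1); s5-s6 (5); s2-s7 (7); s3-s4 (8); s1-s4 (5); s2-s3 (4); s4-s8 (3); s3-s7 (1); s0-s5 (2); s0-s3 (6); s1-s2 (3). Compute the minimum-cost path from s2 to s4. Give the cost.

Checking several routes:
s2 -> s1 -> s4: 3 + 5 = 8
s2 -> s3 -> s4: 4 + 8 = 12
s2 -> s3 -> s8 -> s4: 4 + 1 + 3 = 8
s2 -> s7 -> s3 -> s8 -> s4: 7 + 1 + 1 + 3 = 12
s2 -> s6 -> s5 -> s4: 4 + 5 + 3 = 12
The minimum is 8.

8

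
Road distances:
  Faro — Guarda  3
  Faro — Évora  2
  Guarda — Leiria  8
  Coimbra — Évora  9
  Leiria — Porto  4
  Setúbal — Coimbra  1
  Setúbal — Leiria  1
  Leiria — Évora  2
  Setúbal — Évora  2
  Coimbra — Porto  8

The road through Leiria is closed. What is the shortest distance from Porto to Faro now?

Candidate routes:
Porto - Coimbra - Évora - Faro: 8 + 9 + 2 = 19
Porto - Coimbra - Setúbal - Évora - Faro: 8 + 1 + 2 + 2 = 13
The minimum is 13.

13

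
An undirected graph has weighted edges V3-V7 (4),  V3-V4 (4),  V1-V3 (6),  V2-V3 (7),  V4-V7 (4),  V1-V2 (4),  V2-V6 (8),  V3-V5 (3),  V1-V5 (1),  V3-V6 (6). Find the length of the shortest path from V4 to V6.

A few of the V4→V6 routes:
V4 -> V3 -> V2 -> V6: 4 + 7 + 8 = 19
V4 -> V3 -> V6: 4 + 6 = 10
V4 -> V7 -> V3 -> V6: 4 + 4 + 6 = 14
Best route has total 10.

10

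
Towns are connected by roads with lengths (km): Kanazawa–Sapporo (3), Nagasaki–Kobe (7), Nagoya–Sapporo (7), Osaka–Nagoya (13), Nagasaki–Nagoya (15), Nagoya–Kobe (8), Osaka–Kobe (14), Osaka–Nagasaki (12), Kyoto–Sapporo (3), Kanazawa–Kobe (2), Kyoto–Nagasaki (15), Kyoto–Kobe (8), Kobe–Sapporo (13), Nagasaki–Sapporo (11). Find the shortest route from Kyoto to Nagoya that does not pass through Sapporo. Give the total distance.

16

Checking several routes:
Kyoto→Nagasaki→Nagoya: 15 + 15 = 30
Kyoto→Kobe→Nagasaki→Nagoya: 8 + 7 + 15 = 30
Kyoto→Nagasaki→Kobe→Nagoya: 15 + 7 + 8 = 30
Kyoto→Kobe→Nagoya: 8 + 8 = 16
Kyoto→Kobe→Osaka→Nagoya: 8 + 14 + 13 = 35
Best route has total 16 km.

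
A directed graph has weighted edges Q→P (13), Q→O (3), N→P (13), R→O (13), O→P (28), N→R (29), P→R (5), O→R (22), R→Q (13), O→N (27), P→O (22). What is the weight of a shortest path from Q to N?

Routes from Q to N:
Q → P → O → N: 13 + 22 + 27 = 62
Q → P → R → O → N: 13 + 5 + 13 + 27 = 58
Q → O → N: 3 + 27 = 30
Shortest: 30.

30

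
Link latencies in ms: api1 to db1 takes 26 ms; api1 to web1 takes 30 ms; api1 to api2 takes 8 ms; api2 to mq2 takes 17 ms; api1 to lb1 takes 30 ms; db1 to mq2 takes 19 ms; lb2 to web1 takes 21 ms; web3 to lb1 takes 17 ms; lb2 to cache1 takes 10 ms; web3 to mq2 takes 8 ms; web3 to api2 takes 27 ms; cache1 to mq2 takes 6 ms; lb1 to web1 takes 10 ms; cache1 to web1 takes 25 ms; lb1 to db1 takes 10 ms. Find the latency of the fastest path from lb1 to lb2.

31

Some routes from lb1 to lb2:
lb1-web3-mq2-cache1-lb2: 17 + 8 + 6 + 10 = 41
lb1-db1-mq2-cache1-lb2: 10 + 19 + 6 + 10 = 45
lb1-web1-lb2: 10 + 21 = 31
Shortest: 31 ms.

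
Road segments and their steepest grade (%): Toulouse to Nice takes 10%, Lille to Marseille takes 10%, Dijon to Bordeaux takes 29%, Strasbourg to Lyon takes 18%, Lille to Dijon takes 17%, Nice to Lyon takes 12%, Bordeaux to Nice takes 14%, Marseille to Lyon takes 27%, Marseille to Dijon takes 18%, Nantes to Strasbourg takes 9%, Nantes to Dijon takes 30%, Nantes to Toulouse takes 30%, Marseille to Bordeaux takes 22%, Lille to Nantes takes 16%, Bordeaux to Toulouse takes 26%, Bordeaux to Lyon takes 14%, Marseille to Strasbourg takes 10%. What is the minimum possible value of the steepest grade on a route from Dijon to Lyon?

Some routes from Dijon to Lyon:
Dijon -> Marseille -> Lille -> Nantes -> Strasbourg -> Lyon: max(18, 10, 16, 9, 18) = 18
Dijon -> Lille -> Marseille -> Bordeaux -> Lyon: max(17, 10, 22, 14) = 22
Dijon -> Lille -> Nantes -> Strasbourg -> Lyon: max(17, 16, 9, 18) = 18
Dijon -> Lille -> Marseille -> Strasbourg -> Lyon: max(17, 10, 10, 18) = 18
Dijon -> Marseille -> Strasbourg -> Lyon: max(18, 10, 18) = 18
Dijon -> Lille -> Marseille -> Bordeaux -> Nice -> Lyon: max(17, 10, 22, 14, 12) = 22
Smallest bottleneck: 18%.

18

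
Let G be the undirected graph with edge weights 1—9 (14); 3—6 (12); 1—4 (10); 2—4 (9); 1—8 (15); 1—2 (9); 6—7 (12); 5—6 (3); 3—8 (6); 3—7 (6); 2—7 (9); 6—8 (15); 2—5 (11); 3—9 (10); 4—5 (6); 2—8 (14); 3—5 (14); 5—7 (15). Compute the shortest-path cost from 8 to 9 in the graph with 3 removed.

Comparing a few candidate routes:
8 -> 2 -> 1 -> 9: 14 + 9 + 14 = 37
8 -> 6 -> 5 -> 4 -> 1 -> 9: 15 + 3 + 6 + 10 + 14 = 48
8 -> 1 -> 9: 15 + 14 = 29
8 -> 2 -> 4 -> 1 -> 9: 14 + 9 + 10 + 14 = 47
The minimum is 29.

29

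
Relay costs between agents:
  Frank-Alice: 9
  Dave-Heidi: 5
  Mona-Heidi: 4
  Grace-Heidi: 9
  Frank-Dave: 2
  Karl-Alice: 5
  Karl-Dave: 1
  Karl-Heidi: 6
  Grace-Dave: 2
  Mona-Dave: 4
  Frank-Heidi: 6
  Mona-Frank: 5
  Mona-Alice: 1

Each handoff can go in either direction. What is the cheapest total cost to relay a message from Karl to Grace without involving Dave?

Routes from Karl to Grace avoiding Dave:
Karl - Alice - Mona - Frank - Heidi - Grace: 5 + 1 + 5 + 6 + 9 = 26
Karl - Alice - Mona - Heidi - Grace: 5 + 1 + 4 + 9 = 19
Karl - Alice - Frank - Heidi - Grace: 5 + 9 + 6 + 9 = 29
Karl - Heidi - Grace: 6 + 9 = 15
Karl - Alice - Frank - Mona - Heidi - Grace: 5 + 9 + 5 + 4 + 9 = 32
Shortest: 15.

15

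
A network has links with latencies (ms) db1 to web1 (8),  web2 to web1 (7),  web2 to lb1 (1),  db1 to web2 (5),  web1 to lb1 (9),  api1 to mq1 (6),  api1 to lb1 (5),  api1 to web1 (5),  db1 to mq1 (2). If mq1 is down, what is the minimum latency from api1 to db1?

Comparing a few candidate routes:
api1 → lb1 → web2 → db1: 5 + 1 + 5 = 11
api1 → web1 → web2 → db1: 5 + 7 + 5 = 17
api1 → web1 → db1: 5 + 8 = 13
Shortest: 11 ms.

11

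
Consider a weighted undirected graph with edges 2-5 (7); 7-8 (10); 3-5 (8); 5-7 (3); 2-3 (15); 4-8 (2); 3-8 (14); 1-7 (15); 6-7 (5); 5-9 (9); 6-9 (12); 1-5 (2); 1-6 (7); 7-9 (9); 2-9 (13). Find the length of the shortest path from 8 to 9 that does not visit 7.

31

Some routes from 8 to 9 avoiding 7:
8 → 3 → 5 → 1 → 6 → 9: 14 + 8 + 2 + 7 + 12 = 43
8 → 3 → 5 → 9: 14 + 8 + 9 = 31
8 → 3 → 5 → 2 → 9: 14 + 8 + 7 + 13 = 42
8 → 3 → 2 → 9: 14 + 15 + 13 = 42
8 → 3 → 2 → 5 → 9: 14 + 15 + 7 + 9 = 45
The minimum is 31.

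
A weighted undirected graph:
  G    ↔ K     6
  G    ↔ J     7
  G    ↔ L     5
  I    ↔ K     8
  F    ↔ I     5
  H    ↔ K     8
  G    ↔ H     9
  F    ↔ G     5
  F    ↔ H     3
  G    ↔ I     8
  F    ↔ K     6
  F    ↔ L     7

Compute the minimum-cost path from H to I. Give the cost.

8

Comparing a few candidate routes:
H→F→G→I: 3 + 5 + 8 = 16
H→K→I: 8 + 8 = 16
H→F→I: 3 + 5 = 8
H→G→I: 9 + 8 = 17
The minimum is 8.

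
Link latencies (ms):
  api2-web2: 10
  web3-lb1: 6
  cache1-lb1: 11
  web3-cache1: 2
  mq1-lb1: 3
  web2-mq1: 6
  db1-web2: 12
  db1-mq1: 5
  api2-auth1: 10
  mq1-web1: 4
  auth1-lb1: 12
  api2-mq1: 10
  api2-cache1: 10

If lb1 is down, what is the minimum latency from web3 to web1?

Candidate routes:
web3→cache1→api2→web2→db1→mq1→web1: 2 + 10 + 10 + 12 + 5 + 4 = 43
web3→cache1→api2→mq1→web1: 2 + 10 + 10 + 4 = 26
web3→cache1→api2→web2→mq1→web1: 2 + 10 + 10 + 6 + 4 = 32
The minimum is 26 ms.

26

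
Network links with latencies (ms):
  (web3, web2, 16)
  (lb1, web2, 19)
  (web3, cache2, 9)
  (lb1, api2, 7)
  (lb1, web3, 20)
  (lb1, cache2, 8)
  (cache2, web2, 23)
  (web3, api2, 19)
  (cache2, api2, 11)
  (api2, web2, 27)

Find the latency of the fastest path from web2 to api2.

26

Comparing a few candidate routes:
web2-cache2-lb1-api2: 23 + 8 + 7 = 38
web2-web3-cache2-api2: 16 + 9 + 11 = 36
web2-lb1-api2: 19 + 7 = 26
web2-cache2-api2: 23 + 11 = 34
web2-api2: 27
web2-web3-api2: 16 + 19 = 35
Best route has total 26 ms.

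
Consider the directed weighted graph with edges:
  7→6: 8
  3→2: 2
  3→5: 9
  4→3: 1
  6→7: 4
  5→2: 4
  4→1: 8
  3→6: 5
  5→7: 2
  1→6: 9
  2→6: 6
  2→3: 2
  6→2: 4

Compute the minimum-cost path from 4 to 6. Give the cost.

6

Routes from 4 to 6:
4 -> 3 -> 5 -> 2 -> 6: 1 + 9 + 4 + 6 = 20
4 -> 3 -> 6: 1 + 5 = 6
4 -> 1 -> 6: 8 + 9 = 17
4 -> 3 -> 5 -> 7 -> 6: 1 + 9 + 2 + 8 = 20
4 -> 3 -> 2 -> 6: 1 + 2 + 6 = 9
The minimum is 6.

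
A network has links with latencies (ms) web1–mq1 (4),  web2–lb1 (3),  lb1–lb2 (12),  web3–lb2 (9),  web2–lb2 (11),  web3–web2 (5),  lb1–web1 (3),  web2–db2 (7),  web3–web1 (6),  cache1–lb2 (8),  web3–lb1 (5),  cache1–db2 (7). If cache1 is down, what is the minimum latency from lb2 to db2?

18

Checking several routes:
lb2-web3-web2-db2: 9 + 5 + 7 = 21
lb2-web2-db2: 11 + 7 = 18
lb2-lb1-web2-db2: 12 + 3 + 7 = 22
Best route has total 18 ms.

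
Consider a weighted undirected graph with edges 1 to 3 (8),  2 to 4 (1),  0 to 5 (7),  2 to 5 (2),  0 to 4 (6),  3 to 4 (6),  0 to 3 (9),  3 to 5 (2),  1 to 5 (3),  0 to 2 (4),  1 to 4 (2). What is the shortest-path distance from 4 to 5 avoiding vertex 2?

A few of the 4→5 routes:
4 - 1 - 3 - 5: 2 + 8 + 2 = 12
4 - 0 - 5: 6 + 7 = 13
4 - 1 - 5: 2 + 3 = 5
4 - 3 - 5: 6 + 2 = 8
Best route has total 5.

5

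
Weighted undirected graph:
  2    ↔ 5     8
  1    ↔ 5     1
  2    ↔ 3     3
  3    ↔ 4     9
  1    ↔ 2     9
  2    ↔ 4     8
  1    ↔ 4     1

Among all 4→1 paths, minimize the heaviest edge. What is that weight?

1

Paths from 4 to 1:
4 → 2 → 5 → 1: max(8, 8, 1) = 8
4 → 1: max(1) = 1
4 → 3 → 2 → 1: max(9, 3, 9) = 9
4 → 2 → 1: max(8, 9) = 9
4 → 3 → 2 → 5 → 1: max(9, 3, 8, 1) = 9
Smallest bottleneck: 1.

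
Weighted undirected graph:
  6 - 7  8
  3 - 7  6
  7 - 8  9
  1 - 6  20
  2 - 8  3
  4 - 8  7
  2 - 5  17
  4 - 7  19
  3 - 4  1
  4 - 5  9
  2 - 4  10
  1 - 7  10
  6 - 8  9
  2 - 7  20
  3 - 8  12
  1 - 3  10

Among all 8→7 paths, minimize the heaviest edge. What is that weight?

Comparing a few candidate routes:
8 - 7: max(9) = 9
8 - 2 - 4 - 3 - 7: max(3, 10, 1, 6) = 10
8 - 4 - 3 - 7: max(7, 1, 6) = 7
8 - 6 - 7: max(9, 8) = 9
8 - 2 - 4 - 3 - 1 - 7: max(3, 10, 1, 10, 10) = 10
The minimum achievable maximum is 7.

7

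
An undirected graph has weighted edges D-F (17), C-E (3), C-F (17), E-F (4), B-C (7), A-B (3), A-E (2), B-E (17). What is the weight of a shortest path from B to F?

A few of the B→F routes:
B - E - F: 17 + 4 = 21
B - A - E - F: 3 + 2 + 4 = 9
B - C - E - F: 7 + 3 + 4 = 14
B - C - F: 7 + 17 = 24
The minimum is 9.

9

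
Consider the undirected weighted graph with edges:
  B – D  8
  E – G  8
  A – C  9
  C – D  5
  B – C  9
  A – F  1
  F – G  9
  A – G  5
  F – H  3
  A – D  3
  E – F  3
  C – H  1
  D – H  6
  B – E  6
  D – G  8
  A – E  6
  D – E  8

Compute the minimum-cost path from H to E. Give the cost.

Some routes from H to E:
H-D-A-F-E: 6 + 3 + 1 + 3 = 13
H-C-D-A-F-E: 1 + 5 + 3 + 1 + 3 = 13
H-D-E: 6 + 8 = 14
H-F-E: 3 + 3 = 6
H-F-A-E: 3 + 1 + 6 = 10
The minimum is 6.

6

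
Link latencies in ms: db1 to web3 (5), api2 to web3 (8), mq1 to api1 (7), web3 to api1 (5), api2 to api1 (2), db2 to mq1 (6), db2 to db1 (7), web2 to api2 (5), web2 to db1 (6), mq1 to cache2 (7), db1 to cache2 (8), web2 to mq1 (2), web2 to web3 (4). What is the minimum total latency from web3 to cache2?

Checking several routes:
web3→db1→cache2: 5 + 8 = 13
web3→web2→db1→cache2: 4 + 6 + 8 = 18
web3→api1→api2→web2→mq1→cache2: 5 + 2 + 5 + 2 + 7 = 21
web3→db1→web2→mq1→cache2: 5 + 6 + 2 + 7 = 20
web3→web2→mq1→cache2: 4 + 2 + 7 = 13
web3→api1→mq1→cache2: 5 + 7 + 7 = 19
Best route has total 13 ms.

13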